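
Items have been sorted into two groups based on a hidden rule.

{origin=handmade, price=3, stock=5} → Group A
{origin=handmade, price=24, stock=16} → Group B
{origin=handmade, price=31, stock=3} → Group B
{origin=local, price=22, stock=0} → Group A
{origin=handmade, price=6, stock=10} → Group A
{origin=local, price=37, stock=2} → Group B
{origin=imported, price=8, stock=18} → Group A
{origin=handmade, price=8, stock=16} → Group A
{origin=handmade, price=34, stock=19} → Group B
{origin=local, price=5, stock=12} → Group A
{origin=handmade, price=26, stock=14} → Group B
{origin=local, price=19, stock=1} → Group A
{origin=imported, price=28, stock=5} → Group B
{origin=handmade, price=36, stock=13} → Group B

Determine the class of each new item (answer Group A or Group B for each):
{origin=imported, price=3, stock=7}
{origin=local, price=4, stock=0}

Group A, Group A

One predicate separates the groups cleanly: price ≤ 22.
{origin=imported, price=3, stock=7}: price = 3, passes → Group A.
{origin=local, price=4, stock=0}: price = 4, passes → Group A.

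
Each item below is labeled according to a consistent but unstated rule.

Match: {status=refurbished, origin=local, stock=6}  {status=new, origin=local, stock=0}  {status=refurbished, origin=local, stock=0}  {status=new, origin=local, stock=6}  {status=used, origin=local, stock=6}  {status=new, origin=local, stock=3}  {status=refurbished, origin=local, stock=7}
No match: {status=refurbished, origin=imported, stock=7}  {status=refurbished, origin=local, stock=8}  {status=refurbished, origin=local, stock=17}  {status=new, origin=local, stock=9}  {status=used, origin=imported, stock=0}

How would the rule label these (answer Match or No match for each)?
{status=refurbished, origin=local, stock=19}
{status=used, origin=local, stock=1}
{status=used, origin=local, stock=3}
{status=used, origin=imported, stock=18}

No match, Match, Match, No match

Rule: origin is local AND stock ≤ 7. This holds for each 'Match' example and fails for each 'No match' one.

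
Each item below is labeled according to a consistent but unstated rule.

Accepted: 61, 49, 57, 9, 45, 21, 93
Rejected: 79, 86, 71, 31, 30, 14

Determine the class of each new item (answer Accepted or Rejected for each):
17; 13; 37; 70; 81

Accepted, Accepted, Accepted, Rejected, Accepted

Every 'Accepted' example satisfies: ≡ 1 (mod 4). None of the 'Rejected' examples do.
17 — 17 mod 4 = 1, hence Accepted. 13 — 13 mod 4 = 1, hence Accepted. 37 — 37 mod 4 = 1, hence Accepted. 70 — 70 mod 4 = 2, hence Rejected. 81 — 81 mod 4 = 1, hence Accepted.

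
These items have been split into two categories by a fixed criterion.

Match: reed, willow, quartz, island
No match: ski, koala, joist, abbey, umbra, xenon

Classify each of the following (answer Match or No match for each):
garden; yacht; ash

The common property of the 'Match' items is: even length. No 'No match' item has it.
garden → length 6 → Match. yacht → length 5 → No match. ash → length 3 → No match.

Match, No match, No match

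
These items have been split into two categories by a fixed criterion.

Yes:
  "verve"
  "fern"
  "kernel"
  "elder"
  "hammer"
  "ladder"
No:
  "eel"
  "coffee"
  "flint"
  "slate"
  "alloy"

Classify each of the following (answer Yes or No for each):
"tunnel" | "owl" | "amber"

The pattern is that an item is 'Yes' exactly when: contains 'r'.

No, No, Yes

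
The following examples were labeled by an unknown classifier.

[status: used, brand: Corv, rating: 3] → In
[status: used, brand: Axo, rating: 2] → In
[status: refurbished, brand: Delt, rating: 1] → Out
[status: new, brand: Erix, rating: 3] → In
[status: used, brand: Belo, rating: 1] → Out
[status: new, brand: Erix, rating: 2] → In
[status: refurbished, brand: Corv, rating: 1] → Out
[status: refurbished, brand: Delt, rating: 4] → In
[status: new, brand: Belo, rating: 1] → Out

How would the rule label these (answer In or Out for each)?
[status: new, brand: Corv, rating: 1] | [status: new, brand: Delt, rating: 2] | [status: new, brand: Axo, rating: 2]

The pattern is that an item is 'In' exactly when: rating ≥ 2.
[status: new, brand: Corv, rating: 1]: Out (rating = 1). [status: new, brand: Delt, rating: 2]: In (rating = 2). [status: new, brand: Axo, rating: 2]: In (rating = 2).

Out, In, In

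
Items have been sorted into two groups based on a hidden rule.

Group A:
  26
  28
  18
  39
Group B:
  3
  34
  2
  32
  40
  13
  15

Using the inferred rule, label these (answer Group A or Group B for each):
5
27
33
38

Group B, Group A, Group B, Group A

The rule appears to be: digit sum ≥ 8.
5: digit sum 5 — fails this test, so Group B.
27: digit sum 2+7 = 9 — fits, so Group A.
33: digit sum 3+3 = 6 — fails this test, so Group B.
38: digit sum 3+8 = 11 — fits, so Group A.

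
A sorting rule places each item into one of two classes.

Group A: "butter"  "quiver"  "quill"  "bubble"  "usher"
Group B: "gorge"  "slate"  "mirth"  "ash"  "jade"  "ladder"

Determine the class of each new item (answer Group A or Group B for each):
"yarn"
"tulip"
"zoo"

Every 'Group A' example satisfies: contains 'u'. None of the 'Group B' examples do.
"yarn": no 'u' — fails the rule, so Group B.
"tulip": has 'u' — satisfies this, so Group A.
"zoo": no 'u' — fails the rule, so Group B.

Group B, Group A, Group B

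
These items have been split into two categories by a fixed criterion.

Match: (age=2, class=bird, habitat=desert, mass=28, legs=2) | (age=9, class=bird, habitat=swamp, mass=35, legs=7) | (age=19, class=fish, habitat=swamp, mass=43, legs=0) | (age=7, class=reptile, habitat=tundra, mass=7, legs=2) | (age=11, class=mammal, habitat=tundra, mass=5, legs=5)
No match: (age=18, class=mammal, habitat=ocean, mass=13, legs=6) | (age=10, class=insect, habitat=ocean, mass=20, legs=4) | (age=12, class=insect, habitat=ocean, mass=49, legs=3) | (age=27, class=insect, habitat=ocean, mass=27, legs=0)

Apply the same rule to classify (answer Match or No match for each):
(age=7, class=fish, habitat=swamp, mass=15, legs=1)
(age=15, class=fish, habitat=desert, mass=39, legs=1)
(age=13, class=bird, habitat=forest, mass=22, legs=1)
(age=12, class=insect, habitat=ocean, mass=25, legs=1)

Match, Match, Match, No match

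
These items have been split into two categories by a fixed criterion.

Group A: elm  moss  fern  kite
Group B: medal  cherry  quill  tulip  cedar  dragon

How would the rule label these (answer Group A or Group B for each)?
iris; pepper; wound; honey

Group A, Group B, Group B, Group B

Every 'Group A' example satisfies: length ≤ 4. None of the 'Group B' examples do.
iris — length 4, hence Group A. pepper — length 6, hence Group B. wound — length 5, hence Group B. honey — length 5, hence Group B.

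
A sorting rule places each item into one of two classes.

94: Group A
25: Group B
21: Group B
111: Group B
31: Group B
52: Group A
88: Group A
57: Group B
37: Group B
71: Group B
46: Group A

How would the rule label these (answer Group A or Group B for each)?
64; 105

The simplest hypothesis consistent with all the labels is: even.
64: 64 is even — fits, so Group A.
105: 105 is odd — doesn't match, so Group B.

Group A, Group B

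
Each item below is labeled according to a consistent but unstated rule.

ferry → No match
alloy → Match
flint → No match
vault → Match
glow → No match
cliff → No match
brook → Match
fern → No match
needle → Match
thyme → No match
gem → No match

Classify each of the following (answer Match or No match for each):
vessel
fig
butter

Rule: has ≥ 2 vowels. This holds for each 'Match' example and fails for each 'No match' one.
vessel: 2 vowels — has this property, so Match.
fig: 1 vowel — doesn't match, so No match.
butter: 2 vowels — has this property, so Match.

Match, No match, Match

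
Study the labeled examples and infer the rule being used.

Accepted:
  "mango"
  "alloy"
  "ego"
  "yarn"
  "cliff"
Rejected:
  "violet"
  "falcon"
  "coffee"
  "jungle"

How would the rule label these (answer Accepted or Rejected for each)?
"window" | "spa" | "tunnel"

Rejected, Accepted, Rejected

'Accepted' ⟺ length ≤ 5.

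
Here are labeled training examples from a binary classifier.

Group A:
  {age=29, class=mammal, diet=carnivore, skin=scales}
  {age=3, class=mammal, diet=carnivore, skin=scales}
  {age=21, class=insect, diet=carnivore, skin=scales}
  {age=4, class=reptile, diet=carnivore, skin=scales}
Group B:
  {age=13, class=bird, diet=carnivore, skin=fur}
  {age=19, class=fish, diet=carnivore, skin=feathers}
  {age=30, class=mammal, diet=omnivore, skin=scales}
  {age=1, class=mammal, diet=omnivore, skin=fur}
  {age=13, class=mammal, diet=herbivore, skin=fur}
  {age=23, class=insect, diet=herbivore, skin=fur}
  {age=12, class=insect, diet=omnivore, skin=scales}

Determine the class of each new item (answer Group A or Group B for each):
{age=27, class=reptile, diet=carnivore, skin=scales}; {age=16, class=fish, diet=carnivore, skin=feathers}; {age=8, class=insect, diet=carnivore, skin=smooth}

'Group A' ⟺ diet is carnivore AND skin is scales.
{age=27, class=reptile, diet=carnivore, skin=scales}: diet is carnivore, skin is scales, matches → Group A.
{age=16, class=fish, diet=carnivore, skin=feathers}: diet is carnivore, skin is feathers, doesn't match → Group B.
{age=8, class=insect, diet=carnivore, skin=smooth}: diet is carnivore, skin is smooth, doesn't match → Group B.

Group A, Group B, Group B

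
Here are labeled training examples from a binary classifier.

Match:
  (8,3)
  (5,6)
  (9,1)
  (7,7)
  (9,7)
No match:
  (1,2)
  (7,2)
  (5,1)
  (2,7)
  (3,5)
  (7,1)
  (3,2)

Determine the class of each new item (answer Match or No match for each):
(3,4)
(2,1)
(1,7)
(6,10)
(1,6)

The rule appears to be: sum ≥ 10.
No match: (3,4), since 3+4 = 7. No match: (2,1), since 2+1 = 3. No match: (1,7), since 1+7 = 8. Match: (6,10), since 6+10 = 16. No match: (1,6), since 1+6 = 7.

No match, No match, No match, Match, No match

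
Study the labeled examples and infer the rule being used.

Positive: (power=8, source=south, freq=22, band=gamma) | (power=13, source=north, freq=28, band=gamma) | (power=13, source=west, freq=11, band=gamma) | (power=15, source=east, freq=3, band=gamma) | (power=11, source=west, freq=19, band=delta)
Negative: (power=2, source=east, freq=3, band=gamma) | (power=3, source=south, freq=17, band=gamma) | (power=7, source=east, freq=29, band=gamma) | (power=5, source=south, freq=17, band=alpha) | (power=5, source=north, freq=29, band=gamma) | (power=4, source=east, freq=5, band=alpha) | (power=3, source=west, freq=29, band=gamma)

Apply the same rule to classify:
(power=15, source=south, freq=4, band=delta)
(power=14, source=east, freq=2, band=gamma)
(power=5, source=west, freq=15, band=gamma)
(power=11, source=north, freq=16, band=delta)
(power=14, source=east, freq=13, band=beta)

Every 'Positive' example satisfies: power ≥ 8. None of the 'Negative' examples do.
(power=15, source=south, freq=4, band=delta) — power = 15, hence Positive.
(power=14, source=east, freq=2, band=gamma) — power = 14, hence Positive.
(power=5, source=west, freq=15, band=gamma) — power = 5, hence Negative.
(power=11, source=north, freq=16, band=delta) — power = 11, hence Positive.
(power=14, source=east, freq=13, band=beta) — power = 14, hence Positive.

Positive, Positive, Negative, Positive, Positive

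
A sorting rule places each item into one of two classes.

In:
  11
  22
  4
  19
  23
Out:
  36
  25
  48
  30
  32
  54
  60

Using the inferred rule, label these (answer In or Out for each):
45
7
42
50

'In' ⟺ at most 23.
45 → 45 > 23 → Out. 7 → 7 ≤ 23 → In. 42 → 42 > 23 → Out. 50 → 50 > 23 → Out.

Out, In, Out, Out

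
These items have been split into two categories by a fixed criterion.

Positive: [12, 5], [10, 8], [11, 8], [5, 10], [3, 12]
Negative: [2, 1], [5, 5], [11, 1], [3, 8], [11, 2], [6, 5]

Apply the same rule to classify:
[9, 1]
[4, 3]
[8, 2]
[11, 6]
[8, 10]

Negative, Negative, Negative, Positive, Positive

The simplest hypothesis consistent with all the labels is: sum ≥ 15.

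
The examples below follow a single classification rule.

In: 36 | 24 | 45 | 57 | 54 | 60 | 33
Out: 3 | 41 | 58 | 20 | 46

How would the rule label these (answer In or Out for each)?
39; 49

In, Out

One predicate separates the groups cleanly: multiple of 3 AND at least 20.
39: 39 = 3·13, 39 ≥ 20 — meets the rule, so In.
49: 49 = 3·16 + 1, 49 ≥ 20 — fails this test, so Out.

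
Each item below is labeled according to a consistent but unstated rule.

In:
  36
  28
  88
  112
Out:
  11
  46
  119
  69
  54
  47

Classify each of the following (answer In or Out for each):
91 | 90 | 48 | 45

The distinguishing property — multiple of 4 — holds for all the 'In' cases and none of the 'Out' cases.
91 — 91 = 4·22 + 3, hence Out. 90 — 90 = 4·22 + 2, hence Out. 48 — 48 = 4·12, hence In. 45 — 45 = 4·11 + 1, hence Out.

Out, Out, In, Out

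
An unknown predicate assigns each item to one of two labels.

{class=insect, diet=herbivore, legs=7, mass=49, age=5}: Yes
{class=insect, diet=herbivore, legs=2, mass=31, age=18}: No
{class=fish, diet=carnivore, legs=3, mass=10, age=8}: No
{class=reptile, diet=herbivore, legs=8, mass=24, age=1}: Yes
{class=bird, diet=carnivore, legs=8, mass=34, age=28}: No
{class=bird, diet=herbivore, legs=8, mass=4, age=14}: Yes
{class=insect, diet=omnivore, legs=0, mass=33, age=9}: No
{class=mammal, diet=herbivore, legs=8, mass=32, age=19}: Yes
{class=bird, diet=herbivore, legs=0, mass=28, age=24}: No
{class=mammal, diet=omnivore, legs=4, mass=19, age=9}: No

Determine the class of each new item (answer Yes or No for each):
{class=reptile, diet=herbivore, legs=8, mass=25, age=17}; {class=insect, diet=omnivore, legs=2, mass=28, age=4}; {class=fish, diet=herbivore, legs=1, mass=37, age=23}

Yes, No, No

The common property of the 'Yes' items is: diet is herbivore AND legs ≥ 3. No 'No' item has it.
{class=reptile, diet=herbivore, legs=8, mass=25, age=17}: Yes (diet is herbivore, legs = 8).
{class=insect, diet=omnivore, legs=2, mass=28, age=4}: No (diet is omnivore, legs = 2).
{class=fish, diet=herbivore, legs=1, mass=37, age=23}: No (diet is herbivore, legs = 1).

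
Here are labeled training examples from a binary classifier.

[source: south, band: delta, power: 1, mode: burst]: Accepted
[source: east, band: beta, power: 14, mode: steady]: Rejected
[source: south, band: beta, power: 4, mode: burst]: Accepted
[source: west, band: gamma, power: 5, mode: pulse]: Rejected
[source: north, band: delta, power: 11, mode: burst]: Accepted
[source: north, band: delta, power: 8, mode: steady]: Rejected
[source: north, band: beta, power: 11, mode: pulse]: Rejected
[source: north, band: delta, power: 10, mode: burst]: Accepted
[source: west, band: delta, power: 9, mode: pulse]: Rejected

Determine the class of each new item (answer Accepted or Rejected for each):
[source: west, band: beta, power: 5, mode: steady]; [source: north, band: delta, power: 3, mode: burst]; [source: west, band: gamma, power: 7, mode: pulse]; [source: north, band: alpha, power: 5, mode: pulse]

The simplest hypothesis consistent with all the labels is: mode is burst.
[source: west, band: beta, power: 5, mode: steady]: mode is steady, lacks this property → Rejected. [source: north, band: delta, power: 3, mode: burst]: mode is burst, passes → Accepted. [source: west, band: gamma, power: 7, mode: pulse]: mode is pulse, lacks this property → Rejected. [source: north, band: alpha, power: 5, mode: pulse]: mode is pulse, lacks this property → Rejected.

Rejected, Accepted, Rejected, Rejected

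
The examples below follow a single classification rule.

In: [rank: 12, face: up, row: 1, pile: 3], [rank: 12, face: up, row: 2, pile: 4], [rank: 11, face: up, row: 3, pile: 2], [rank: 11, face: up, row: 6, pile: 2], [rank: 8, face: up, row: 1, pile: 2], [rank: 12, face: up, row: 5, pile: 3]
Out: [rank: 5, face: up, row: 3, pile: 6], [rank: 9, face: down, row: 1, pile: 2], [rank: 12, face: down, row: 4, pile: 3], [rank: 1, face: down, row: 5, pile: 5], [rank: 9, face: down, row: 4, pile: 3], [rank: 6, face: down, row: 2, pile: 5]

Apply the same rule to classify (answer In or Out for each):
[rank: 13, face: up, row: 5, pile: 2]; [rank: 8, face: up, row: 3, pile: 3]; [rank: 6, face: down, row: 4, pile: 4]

In, In, Out

The distinguishing property — face is up AND pile ≤ 4 — holds for all the 'In' cases and none of the 'Out' cases.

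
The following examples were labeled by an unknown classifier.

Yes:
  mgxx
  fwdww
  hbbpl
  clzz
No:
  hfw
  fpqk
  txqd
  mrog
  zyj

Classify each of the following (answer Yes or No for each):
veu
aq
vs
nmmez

No, No, No, Yes

The distinguishing property — has a double letter — holds for all the 'Yes' cases and none of the 'No' cases.
No: veu, since no doubled letter. No: aq, since no doubled letter. No: vs, since no doubled letter. Yes: nmmez, since 'mm' doubled.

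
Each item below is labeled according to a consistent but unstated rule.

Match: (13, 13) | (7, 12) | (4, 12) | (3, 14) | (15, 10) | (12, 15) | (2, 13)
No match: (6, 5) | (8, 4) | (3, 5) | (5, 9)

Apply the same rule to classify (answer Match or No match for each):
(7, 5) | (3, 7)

'Match' ⟺ sum ≥ 15.

No match, No match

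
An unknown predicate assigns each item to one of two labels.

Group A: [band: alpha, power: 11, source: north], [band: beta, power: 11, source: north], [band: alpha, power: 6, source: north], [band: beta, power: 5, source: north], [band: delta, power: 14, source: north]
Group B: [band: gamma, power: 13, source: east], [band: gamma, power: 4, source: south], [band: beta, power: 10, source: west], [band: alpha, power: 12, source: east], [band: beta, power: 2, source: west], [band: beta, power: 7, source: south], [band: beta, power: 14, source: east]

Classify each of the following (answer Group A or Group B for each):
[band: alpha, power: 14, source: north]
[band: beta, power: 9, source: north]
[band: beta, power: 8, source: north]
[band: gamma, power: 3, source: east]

Group A, Group A, Group A, Group B

A rule that fits every label: source is north — true of each 'Group A' example, false of each 'Group B' one.
[band: alpha, power: 14, source: north] → source is north → Group A.
[band: beta, power: 9, source: north] → source is north → Group A.
[band: beta, power: 8, source: north] → source is north → Group A.
[band: gamma, power: 3, source: east] → source is east → Group B.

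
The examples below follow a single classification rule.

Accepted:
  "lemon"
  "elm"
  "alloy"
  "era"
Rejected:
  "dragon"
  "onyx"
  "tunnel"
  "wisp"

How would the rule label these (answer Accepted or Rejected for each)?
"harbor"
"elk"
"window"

Looking at the examples, the only property every 'Accepted' case has and every 'Rejected' case lacks is: odd length.
"harbor": Rejected (length 6).
"elk": Accepted (length 3).
"window": Rejected (length 6).

Rejected, Accepted, Rejected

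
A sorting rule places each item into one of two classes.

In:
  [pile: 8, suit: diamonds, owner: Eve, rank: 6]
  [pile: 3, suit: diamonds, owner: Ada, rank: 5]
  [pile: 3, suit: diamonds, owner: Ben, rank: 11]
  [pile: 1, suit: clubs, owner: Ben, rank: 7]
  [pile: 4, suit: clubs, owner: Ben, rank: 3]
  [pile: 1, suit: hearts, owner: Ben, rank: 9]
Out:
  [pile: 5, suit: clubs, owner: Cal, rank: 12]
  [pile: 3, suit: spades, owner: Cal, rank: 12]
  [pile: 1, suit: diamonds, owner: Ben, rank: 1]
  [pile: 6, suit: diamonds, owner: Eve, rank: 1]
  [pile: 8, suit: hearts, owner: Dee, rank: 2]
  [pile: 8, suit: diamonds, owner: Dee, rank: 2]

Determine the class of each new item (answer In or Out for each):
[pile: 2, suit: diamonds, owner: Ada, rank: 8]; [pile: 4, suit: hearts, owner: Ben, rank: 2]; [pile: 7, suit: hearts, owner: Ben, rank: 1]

Every 'In' example satisfies: rank ≥ 3 AND rank ≤ 11. None of the 'Out' examples do.

In, Out, Out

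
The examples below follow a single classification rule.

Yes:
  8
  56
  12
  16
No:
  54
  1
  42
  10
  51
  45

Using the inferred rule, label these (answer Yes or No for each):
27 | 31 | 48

No, No, Yes

'Yes' ⟺ multiple of 4.
27: 27 = 4·6 + 3, lacks this property → No. 31: 31 = 4·7 + 3, lacks this property → No. 48: 48 = 4·12, passes → Yes.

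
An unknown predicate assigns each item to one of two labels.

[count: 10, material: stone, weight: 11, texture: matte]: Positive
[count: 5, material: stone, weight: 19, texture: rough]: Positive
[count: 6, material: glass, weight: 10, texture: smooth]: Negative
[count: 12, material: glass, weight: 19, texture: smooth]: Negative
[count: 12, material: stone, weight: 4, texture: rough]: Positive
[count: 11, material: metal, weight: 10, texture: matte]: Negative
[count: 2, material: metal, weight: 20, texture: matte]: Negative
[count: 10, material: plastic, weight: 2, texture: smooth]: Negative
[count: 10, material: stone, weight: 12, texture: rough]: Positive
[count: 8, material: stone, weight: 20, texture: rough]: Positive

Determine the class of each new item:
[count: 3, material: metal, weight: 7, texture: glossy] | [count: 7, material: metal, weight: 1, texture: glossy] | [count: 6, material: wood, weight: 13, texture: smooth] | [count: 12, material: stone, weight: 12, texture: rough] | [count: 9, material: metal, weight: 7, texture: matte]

Negative, Negative, Negative, Positive, Negative

The rule appears to be: material is stone.
[count: 3, material: metal, weight: 7, texture: glossy] — material is metal, hence Negative.
[count: 7, material: metal, weight: 1, texture: glossy] — material is metal, hence Negative.
[count: 6, material: wood, weight: 13, texture: smooth] — material is wood, hence Negative.
[count: 12, material: stone, weight: 12, texture: rough] — material is stone, hence Positive.
[count: 9, material: metal, weight: 7, texture: matte] — material is metal, hence Negative.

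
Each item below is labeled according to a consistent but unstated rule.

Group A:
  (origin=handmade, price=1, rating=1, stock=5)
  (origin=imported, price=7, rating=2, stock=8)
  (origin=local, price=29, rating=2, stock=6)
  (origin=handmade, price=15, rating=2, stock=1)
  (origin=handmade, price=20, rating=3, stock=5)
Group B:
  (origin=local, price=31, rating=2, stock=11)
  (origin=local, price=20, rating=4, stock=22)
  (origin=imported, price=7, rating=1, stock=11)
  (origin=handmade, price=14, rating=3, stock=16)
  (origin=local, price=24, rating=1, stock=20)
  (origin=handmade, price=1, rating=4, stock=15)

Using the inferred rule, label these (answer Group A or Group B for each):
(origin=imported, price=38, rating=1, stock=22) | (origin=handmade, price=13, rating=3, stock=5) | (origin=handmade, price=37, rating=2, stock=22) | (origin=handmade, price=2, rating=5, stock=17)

Group B, Group A, Group B, Group B

'Group A' ⟺ stock ≤ 8.
(origin=imported, price=38, rating=1, stock=22): stock = 22, does not pass → Group B. (origin=handmade, price=13, rating=3, stock=5): stock = 5, satisfies this → Group A. (origin=handmade, price=37, rating=2, stock=22): stock = 22, does not pass → Group B. (origin=handmade, price=2, rating=5, stock=17): stock = 17, does not pass → Group B.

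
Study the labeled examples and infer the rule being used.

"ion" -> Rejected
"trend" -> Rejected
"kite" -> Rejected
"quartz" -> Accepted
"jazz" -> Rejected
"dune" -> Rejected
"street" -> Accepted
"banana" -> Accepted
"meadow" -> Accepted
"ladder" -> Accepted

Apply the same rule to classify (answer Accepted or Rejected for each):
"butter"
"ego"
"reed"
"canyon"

The pattern is that an item is 'Accepted' exactly when: length 6.
"butter": length 6, satisfies this → Accepted. "ego": length 3, does not satisfy this → Rejected. "reed": length 4, does not satisfy this → Rejected. "canyon": length 6, satisfies this → Accepted.

Accepted, Rejected, Rejected, Accepted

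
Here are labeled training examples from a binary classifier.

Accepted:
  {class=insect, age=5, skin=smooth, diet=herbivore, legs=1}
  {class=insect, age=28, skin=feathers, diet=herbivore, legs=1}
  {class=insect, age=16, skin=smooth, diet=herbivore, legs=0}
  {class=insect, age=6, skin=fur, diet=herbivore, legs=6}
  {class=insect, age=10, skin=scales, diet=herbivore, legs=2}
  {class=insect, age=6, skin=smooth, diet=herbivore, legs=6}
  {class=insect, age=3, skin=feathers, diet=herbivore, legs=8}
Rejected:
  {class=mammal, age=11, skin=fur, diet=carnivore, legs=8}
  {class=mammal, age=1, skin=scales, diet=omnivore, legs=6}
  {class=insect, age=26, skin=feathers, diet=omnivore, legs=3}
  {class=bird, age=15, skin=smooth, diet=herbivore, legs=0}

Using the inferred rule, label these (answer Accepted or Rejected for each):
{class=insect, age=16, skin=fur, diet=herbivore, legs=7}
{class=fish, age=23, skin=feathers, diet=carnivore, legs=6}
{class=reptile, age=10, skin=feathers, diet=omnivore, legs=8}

The simplest hypothesis consistent with all the labels is: diet is herbivore AND class is insect.
{class=insect, age=16, skin=fur, diet=herbivore, legs=7}: diet is herbivore, class is insect — meets the rule, so Accepted.
{class=fish, age=23, skin=feathers, diet=carnivore, legs=6}: diet is carnivore, class is fish — does not satisfy this, so Rejected.
{class=reptile, age=10, skin=feathers, diet=omnivore, legs=8}: diet is omnivore, class is reptile — does not satisfy this, so Rejected.

Accepted, Rejected, Rejected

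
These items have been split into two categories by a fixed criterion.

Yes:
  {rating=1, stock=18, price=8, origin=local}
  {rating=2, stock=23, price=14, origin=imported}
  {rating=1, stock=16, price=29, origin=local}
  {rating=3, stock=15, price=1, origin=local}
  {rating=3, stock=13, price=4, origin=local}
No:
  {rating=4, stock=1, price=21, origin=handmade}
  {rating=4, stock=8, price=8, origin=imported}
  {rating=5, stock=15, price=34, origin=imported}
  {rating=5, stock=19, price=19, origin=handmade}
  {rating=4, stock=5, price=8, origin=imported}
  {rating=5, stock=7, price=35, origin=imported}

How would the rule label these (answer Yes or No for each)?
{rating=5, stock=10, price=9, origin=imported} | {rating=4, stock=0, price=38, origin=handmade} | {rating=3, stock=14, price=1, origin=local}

The simplest hypothesis consistent with all the labels is: rating ≤ 3.

No, No, Yes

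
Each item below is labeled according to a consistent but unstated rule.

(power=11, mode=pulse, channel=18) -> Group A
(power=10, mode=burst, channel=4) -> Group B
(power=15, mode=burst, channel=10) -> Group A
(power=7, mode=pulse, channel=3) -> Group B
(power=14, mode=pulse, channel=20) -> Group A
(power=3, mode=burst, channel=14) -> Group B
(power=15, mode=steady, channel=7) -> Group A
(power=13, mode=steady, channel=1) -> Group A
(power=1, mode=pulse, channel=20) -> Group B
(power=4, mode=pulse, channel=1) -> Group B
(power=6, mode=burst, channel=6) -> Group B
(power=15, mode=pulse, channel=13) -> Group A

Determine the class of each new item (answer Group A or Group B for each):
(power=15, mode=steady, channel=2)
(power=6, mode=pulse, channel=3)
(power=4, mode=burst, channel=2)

Group A, Group B, Group B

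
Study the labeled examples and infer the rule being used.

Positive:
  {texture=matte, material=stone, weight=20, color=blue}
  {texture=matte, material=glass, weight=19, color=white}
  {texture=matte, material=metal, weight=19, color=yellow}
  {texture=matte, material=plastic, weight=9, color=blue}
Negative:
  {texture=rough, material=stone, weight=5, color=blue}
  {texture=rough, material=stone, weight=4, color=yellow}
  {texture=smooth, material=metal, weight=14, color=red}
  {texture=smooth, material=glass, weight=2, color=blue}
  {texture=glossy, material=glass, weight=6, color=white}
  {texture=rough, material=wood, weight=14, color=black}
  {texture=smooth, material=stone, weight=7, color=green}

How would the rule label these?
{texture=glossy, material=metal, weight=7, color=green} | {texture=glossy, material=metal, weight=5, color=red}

Negative, Negative

Rule: texture is matte. This holds for each 'Positive' example and fails for each 'Negative' one.
Negative: {texture=glossy, material=metal, weight=7, color=green}, since texture is glossy.
Negative: {texture=glossy, material=metal, weight=5, color=red}, since texture is glossy.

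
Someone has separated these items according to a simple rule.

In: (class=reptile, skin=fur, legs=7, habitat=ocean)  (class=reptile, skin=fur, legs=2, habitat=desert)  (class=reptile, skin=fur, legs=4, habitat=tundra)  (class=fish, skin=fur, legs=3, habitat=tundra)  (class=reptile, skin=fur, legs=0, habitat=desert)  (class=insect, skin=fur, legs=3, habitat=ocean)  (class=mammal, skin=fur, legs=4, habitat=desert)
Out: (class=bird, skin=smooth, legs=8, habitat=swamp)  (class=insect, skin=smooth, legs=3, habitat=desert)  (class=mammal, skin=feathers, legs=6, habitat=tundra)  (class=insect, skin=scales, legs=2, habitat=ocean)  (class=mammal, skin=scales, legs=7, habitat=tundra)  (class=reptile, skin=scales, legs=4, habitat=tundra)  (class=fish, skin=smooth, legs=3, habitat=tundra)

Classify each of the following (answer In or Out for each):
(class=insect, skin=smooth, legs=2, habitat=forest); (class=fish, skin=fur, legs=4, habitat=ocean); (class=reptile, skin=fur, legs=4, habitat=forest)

'In' ⟺ skin is fur.
(class=insect, skin=smooth, legs=2, habitat=forest): skin is smooth — fails the rule, so Out.
(class=fish, skin=fur, legs=4, habitat=ocean): skin is fur — meets the rule, so In.
(class=reptile, skin=fur, legs=4, habitat=forest): skin is fur — meets the rule, so In.

Out, In, In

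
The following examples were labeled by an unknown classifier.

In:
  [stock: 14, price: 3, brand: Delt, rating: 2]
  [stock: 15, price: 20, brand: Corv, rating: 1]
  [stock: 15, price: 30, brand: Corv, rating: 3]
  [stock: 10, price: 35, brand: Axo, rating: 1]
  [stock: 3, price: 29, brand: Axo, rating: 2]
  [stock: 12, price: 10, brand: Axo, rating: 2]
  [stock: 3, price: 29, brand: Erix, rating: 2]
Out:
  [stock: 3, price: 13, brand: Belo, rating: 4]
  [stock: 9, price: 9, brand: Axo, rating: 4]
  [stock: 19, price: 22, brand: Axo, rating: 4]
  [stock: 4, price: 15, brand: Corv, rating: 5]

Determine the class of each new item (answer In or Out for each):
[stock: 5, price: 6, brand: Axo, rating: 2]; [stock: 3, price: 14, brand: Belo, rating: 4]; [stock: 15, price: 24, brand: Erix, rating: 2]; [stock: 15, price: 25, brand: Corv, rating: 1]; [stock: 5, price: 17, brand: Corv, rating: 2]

The rule appears to be: rating ≤ 3.

In, Out, In, In, In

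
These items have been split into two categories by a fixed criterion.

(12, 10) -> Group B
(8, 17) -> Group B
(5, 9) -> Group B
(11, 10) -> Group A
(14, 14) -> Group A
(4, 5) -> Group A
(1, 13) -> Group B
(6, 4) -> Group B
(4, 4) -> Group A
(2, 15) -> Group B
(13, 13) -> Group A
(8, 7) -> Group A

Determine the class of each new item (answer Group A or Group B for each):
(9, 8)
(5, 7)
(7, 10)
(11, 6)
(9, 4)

Group A, Group B, Group B, Group B, Group B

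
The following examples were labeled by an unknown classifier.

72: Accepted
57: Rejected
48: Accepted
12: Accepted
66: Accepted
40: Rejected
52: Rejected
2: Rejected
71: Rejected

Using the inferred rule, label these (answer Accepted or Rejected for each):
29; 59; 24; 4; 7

The classifier is using: multiple of 6.
29: 29 = 6·4 + 5, fails the rule → Rejected.
59: 59 = 6·9 + 5, fails the rule → Rejected.
24: 24 = 6·4, satisfies this → Accepted.
4: 4 = 6·0 + 4, fails the rule → Rejected.
7: 7 = 6·1 + 1, fails the rule → Rejected.

Rejected, Rejected, Accepted, Rejected, Rejected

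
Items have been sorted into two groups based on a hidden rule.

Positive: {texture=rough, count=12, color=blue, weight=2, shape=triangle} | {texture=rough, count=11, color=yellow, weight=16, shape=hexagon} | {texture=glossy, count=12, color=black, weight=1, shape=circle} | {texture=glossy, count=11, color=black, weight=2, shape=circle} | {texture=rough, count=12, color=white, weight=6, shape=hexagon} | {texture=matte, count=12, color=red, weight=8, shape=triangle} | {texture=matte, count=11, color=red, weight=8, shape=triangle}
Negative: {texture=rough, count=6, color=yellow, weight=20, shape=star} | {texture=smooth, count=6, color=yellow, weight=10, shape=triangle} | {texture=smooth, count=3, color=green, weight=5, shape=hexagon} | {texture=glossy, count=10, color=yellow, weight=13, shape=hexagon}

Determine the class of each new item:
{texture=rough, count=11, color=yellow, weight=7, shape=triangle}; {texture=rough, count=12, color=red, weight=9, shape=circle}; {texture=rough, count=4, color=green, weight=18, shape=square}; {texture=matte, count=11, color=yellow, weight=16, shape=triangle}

Positive, Positive, Negative, Positive

The rule appears to be: count ≥ 11.
{texture=rough, count=11, color=yellow, weight=7, shape=triangle}: Positive (count = 11). {texture=rough, count=12, color=red, weight=9, shape=circle}: Positive (count = 12). {texture=rough, count=4, color=green, weight=18, shape=square}: Negative (count = 4). {texture=matte, count=11, color=yellow, weight=16, shape=triangle}: Positive (count = 11).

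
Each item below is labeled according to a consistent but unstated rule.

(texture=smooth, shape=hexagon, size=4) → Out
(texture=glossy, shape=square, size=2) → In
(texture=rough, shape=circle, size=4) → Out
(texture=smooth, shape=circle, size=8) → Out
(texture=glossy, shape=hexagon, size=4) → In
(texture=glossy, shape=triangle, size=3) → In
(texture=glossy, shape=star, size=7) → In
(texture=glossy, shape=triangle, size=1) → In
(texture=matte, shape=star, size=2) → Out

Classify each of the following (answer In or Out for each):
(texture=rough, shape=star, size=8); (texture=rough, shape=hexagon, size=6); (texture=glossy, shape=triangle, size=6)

'In' ⟺ texture is glossy.
(texture=rough, shape=star, size=8) — texture is rough, hence Out. (texture=rough, shape=hexagon, size=6) — texture is rough, hence Out. (texture=glossy, shape=triangle, size=6) — texture is glossy, hence In.

Out, Out, In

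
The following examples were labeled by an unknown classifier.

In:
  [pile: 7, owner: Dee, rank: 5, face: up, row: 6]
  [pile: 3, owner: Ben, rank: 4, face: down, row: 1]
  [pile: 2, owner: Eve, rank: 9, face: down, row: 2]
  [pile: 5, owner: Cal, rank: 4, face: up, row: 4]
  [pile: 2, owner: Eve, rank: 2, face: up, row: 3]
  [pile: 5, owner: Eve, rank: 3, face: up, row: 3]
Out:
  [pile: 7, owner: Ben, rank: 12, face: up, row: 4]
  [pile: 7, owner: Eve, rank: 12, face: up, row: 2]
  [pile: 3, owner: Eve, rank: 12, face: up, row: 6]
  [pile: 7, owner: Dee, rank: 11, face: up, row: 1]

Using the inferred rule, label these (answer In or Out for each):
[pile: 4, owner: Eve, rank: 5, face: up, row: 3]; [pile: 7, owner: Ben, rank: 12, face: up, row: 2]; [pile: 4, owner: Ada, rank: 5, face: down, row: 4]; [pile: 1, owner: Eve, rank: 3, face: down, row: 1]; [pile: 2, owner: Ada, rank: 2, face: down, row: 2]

In, Out, In, In, In

All 'In' examples share one property — rank ≤ 9 — and every 'Out' example lacks it.
[pile: 4, owner: Eve, rank: 5, face: up, row: 3] — rank = 5, hence In. [pile: 7, owner: Ben, rank: 12, face: up, row: 2] — rank = 12, hence Out. [pile: 4, owner: Ada, rank: 5, face: down, row: 4] — rank = 5, hence In. [pile: 1, owner: Eve, rank: 3, face: down, row: 1] — rank = 3, hence In. [pile: 2, owner: Ada, rank: 2, face: down, row: 2] — rank = 2, hence In.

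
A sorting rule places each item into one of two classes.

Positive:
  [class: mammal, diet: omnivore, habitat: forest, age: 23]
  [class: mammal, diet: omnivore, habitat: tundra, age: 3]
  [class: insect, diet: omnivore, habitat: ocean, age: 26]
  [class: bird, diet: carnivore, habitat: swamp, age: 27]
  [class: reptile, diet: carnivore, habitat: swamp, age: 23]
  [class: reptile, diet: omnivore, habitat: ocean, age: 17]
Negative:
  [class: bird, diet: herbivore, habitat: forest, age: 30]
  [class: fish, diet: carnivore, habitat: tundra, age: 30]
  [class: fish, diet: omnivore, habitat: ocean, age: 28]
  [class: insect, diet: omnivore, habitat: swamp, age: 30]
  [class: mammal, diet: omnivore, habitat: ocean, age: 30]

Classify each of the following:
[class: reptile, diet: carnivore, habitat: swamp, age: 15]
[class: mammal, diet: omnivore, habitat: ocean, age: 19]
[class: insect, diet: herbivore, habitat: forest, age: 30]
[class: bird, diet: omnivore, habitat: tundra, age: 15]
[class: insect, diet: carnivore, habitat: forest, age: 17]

Positive, Positive, Negative, Positive, Positive

A rule that fits every label: age ≤ 27 — true of each 'Positive' example, false of each 'Negative' one.
[class: reptile, diet: carnivore, habitat: swamp, age: 15] — age = 15, hence Positive. [class: mammal, diet: omnivore, habitat: ocean, age: 19] — age = 19, hence Positive. [class: insect, diet: herbivore, habitat: forest, age: 30] — age = 30, hence Negative. [class: bird, diet: omnivore, habitat: tundra, age: 15] — age = 15, hence Positive. [class: insect, diet: carnivore, habitat: forest, age: 17] — age = 17, hence Positive.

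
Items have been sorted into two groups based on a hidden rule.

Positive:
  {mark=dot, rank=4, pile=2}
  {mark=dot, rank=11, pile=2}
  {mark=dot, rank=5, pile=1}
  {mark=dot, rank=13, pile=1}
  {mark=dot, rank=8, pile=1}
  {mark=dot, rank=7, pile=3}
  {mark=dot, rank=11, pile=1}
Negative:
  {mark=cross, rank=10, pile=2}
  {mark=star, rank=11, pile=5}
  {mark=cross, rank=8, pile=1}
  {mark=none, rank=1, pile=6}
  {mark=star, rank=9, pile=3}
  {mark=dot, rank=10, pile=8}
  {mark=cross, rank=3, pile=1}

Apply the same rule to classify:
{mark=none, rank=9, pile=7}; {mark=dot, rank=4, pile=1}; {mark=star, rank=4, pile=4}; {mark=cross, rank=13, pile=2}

Negative, Positive, Negative, Negative

A rule that fits every label: mark is dot AND pile ≤ 3 — true of each 'Positive' example, false of each 'Negative' one.
{mark=none, rank=9, pile=7}: mark is none, pile = 7, lacks this property → Negative.
{mark=dot, rank=4, pile=1}: mark is dot, pile = 1, has this property → Positive.
{mark=star, rank=4, pile=4}: mark is star, pile = 4, lacks this property → Negative.
{mark=cross, rank=13, pile=2}: mark is cross, pile = 2, lacks this property → Negative.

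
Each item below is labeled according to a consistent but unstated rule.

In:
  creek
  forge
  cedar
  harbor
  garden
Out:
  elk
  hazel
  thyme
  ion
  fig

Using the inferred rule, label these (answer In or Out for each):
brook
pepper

One predicate separates the groups cleanly: contains 'r'.
In: brook, since has 'r'. In: pepper, since has 'r'.

In, In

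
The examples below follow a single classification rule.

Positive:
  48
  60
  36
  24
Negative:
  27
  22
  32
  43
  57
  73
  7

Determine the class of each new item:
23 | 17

Negative, Negative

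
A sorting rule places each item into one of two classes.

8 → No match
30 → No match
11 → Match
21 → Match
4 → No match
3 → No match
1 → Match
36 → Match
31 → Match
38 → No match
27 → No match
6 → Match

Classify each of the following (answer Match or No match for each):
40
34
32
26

A rule that fits every label: ≡ 1 (mod 5) — true of each 'Match' example, false of each 'No match' one.
No match: 40, since 40 mod 5 = 0.
No match: 34, since 34 mod 5 = 4.
No match: 32, since 32 mod 5 = 2.
Match: 26, since 26 mod 5 = 1.

No match, No match, No match, Match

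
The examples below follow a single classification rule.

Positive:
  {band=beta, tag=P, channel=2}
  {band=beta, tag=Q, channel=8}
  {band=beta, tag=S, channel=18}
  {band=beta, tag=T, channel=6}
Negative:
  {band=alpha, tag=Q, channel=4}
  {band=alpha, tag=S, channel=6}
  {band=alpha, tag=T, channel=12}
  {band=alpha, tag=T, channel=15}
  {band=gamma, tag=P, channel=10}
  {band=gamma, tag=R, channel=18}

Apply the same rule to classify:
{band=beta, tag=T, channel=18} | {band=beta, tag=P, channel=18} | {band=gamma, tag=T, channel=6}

Positive, Positive, Negative

One predicate separates the groups cleanly: band is beta.
{band=beta, tag=T, channel=18} — band is beta, hence Positive. {band=beta, tag=P, channel=18} — band is beta, hence Positive. {band=gamma, tag=T, channel=6} — band is gamma, hence Negative.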